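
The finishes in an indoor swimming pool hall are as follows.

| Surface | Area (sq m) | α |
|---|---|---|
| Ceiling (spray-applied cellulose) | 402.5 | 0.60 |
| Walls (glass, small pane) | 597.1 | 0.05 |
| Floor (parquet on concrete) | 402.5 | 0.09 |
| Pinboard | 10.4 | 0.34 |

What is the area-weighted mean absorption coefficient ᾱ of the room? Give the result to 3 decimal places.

Total surface area S = 1412.5 sq m.
A = 402.5×0.60 + 597.1×0.05 + 402.5×0.09 + 10.4×0.34 = 311.116 sabins.
ᾱ = 311.116 / 1412.5 = 0.220.

0.220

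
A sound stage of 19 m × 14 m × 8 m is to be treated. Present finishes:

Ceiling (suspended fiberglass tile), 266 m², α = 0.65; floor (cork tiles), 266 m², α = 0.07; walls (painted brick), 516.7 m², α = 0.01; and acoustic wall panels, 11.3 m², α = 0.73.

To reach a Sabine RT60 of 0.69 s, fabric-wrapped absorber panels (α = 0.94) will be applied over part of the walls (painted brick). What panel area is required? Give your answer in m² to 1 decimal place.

Equivalent absorption area: A₁ = 266*0.65 + 266*0.07 + 516.7*0.01 + 11.3*0.73 = 204.936 m².
V = 2128 m³. Target absorption A₂ = 0.161 × 2128 / 0.69 = 496.533 sabins.
Absorption to add: 496.533 − 204.936 = 291.597 sabins.
Net gain per m²: Δα = 0.94 − 0.01 = 0.93.
Area = ΔA/Δα = 291.597/0.93 = 313.5 m².

313.5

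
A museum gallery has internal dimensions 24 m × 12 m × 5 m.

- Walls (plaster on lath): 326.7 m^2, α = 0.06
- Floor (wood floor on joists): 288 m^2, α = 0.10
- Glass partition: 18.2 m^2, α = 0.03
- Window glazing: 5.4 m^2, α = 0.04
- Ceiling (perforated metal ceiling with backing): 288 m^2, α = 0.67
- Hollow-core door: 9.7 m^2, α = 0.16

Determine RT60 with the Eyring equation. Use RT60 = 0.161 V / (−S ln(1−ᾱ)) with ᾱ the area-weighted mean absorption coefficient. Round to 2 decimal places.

0.82 sec

Total surface area S = 326.7 + 288 + 18.2 + 5.4 + 288 + 9.7 = 936.0 m^2.
Σ(Sᵢαᵢ) = 326.7·0.06 + 288·0.10 + 18.2·0.03 + 5.4·0.04 + 288·0.67 + 9.7·0.16 = 243.676.
ᾱ = 243.676 / 936.0 = 0.2603.
Eyring denominator: −S ln(1−ᾱ) = 282.214.
V = 24 × 12 × 5 = 1440 m³.
T = 0.161·V/[−S·ln(1−ᾱ)] = 0.161·1440/282.214 = 0.82 s.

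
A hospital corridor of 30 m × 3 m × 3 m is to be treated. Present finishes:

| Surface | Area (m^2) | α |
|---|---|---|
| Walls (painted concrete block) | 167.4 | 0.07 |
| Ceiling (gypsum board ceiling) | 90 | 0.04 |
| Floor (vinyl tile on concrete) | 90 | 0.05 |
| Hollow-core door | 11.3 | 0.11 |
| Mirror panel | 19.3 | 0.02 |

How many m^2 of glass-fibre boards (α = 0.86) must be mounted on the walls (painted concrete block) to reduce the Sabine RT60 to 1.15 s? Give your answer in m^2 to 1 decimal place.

20.7

A₁ = Σ Sᵢαᵢ = 167.4*0.07 + 90*0.04 + 90*0.05 + 11.3*0.11 + 19.3*0.02 = 21.447 sabins.
V = 270 m³. Target absorption A₂ = 0.161 × 270 / 1.15 = 37.800 sabins.
ΔA needed = 37.800 − 21.447 = 16.353 sabins.
Each m^2 of panel replacing the walls (painted concrete block) adds (0.86 − 0.07) = 0.79 sabins.
Panel area = 16.353 / 0.79 = 20.7 m^2.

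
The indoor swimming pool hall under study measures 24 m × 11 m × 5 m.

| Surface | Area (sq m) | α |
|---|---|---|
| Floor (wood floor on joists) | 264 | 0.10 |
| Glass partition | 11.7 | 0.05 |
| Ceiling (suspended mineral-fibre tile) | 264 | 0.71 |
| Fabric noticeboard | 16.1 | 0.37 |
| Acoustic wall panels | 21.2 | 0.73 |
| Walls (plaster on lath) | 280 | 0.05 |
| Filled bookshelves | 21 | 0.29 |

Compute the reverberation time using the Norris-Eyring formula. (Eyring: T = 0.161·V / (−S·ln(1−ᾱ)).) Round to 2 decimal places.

Total surface area S = 264 + 11.7 + 264 + 16.1 + 21.2 + 280 + 21 = 878.0 sq m.
Absorption A = 264×0.10 + 11.7×0.05 + 264×0.71 + 16.1×0.37 + 21.2×0.73 + 280×0.05 + 21×0.29 = 255.948 sabins.
Mean coefficient ᾱ = A/S = 0.2915.
Eyring denominator: −S ln(1−ᾱ) = 302.563.
V = 24 × 11 × 5 = 1320 m³.
T = 0.161·V/[−S·ln(1−ᾱ)] = 0.161·1320/302.563 = 0.70 s.

0.70 sec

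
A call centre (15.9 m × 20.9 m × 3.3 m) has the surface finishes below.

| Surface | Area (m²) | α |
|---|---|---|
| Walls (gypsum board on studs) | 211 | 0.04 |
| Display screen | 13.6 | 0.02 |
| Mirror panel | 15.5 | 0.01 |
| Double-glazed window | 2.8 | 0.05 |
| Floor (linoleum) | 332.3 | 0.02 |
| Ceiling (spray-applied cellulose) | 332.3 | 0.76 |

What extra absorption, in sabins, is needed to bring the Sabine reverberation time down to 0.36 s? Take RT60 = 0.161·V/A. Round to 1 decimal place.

222.2 sabins

Total absorption A₁ = 211·0.04 + 13.6·0.02 + 15.5·0.01 + 2.8·0.05 + 332.3·0.02 + 332.3·0.76
  = 8.440 + 0.272 + 0.155 + 0.140 + 6.646 + 252.548 = 268.201 m² sabins.
For T = 0.36 s, need A₂ = 0.161·V/T = 0.161·1096.623/0.36 = 490.434 sabins.
ΔA = A₂ − A₁ = 490.434 − 268.201 = 222.2 sabins.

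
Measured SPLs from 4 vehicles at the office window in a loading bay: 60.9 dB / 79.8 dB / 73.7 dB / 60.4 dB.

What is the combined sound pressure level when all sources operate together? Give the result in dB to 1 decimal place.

80.8 dB

Converting to relative power and adding: 10^(60.9/10) + 10^(79.8/10) + 10^(73.7/10) + 10^(60.4/10) = 1.213e+08.
Combined level = 10 log₁₀(1.213e+08) = 80.8 dB.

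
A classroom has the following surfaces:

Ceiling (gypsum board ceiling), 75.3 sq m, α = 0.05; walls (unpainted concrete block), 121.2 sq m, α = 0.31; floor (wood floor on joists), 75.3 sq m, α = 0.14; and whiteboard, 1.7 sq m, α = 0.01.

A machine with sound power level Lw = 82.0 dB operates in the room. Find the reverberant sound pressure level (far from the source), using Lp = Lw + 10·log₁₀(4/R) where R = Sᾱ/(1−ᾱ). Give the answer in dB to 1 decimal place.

70.0 dB

Σ(Sᵢαᵢ) = 75.3·0.05 + 121.2·0.31 + 75.3·0.14 + 1.7·0.01 = 51.896; total area S = 273.5 sq m.
ᾱ = 51.896/273.5 = 0.1897; R = Sᾱ/(1−ᾱ) = 51.896/(1−0.1897) = 64.045 sq m.
Lp = 82.0 + 10·log₁₀(4/64.045) = 82.0 + (-12.04) = 70.0 dB.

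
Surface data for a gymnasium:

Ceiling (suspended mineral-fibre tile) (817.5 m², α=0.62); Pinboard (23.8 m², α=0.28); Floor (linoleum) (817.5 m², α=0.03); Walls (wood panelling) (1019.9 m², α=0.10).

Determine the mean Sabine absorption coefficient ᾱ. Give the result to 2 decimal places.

0.24

S = Σ Sᵢ = 817.5 + 23.8 + 817.5 + 1019.9 = 2678.7 m².
A = 817.5*0.62 + 23.8*0.28 + 817.5*0.03 + 1019.9*0.10 = 640.029 sabins.
ᾱ = A/S = 0.24.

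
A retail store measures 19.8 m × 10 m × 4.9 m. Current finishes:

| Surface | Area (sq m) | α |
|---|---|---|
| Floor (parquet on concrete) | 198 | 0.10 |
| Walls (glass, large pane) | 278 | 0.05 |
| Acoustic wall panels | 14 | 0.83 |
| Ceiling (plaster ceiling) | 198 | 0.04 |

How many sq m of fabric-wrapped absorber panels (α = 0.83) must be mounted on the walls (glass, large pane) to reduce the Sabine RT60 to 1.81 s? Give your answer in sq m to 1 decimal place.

42.4

Summing Sᵢαᵢ: 19.800 + 13.900 + 11.620 + 7.920 → A₁ = 53.240 sabins.
Required A₂ = 0.161·970.2/1.81 = 86.300 sabins.
ΔA needed = 86.300 − 53.240 = 33.060 sabins.
Each sq m of panel replacing the walls (glass, large pane) adds (0.83 − 0.05) = 0.78 sabins.
Panel area = 33.060 / 0.78 = 42.4 sq m.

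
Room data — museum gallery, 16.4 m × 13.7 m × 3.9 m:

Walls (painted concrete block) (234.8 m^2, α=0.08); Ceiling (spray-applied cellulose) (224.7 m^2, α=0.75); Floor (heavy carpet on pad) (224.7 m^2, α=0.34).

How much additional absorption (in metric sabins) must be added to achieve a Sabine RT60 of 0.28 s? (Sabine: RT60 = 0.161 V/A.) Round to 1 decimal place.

240.1 sabins

Equivalent absorption area: A₁ = 234.8·0.08 + 224.7·0.75 + 224.7·0.34 = 263.707 m^2.
V = 876.252 m³. Required absorption A₂ = 0.161 × 876.252 / 0.28 = 503.845 sabins.
Additional absorption ΔA = 503.845 − 263.707 = 240.1 sabins.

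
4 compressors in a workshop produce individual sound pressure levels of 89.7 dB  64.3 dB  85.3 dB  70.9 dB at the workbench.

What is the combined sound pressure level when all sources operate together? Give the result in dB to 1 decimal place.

Sum in the linear (power) domain: Σ 10^(Lᵢ/10) = 10^(89.7/10) + 10^(64.3/10) + 10^(85.3/10) + 10^(70.9/10) = 1.287e+09.
Back to dB: 10·log₁₀ Σ = 91.1 dB.

91.1 dB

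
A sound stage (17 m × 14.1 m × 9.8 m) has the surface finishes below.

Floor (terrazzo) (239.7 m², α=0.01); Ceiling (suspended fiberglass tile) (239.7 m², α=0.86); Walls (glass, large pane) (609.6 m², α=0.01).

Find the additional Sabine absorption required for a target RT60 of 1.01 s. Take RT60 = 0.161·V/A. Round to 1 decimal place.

159.8 sabins

Equivalent absorption area: A₁ = 239.7·0.01 + 239.7·0.86 + 609.6·0.01 = 214.635 m².
V = 2349.06 m³. Required absorption A₂ = 0.161 × 2349.06 / 1.01 = 374.454 sabins.
Additional absorption ΔA = 374.454 − 214.635 = 159.8 sabins.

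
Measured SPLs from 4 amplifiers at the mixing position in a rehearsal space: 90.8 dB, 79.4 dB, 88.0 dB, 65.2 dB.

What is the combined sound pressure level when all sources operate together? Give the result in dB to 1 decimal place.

Σ 10^(Lᵢ/10) = 1.924e+09.
Back to dB: 10·log₁₀ Σ = 92.8 dB.

92.8 dB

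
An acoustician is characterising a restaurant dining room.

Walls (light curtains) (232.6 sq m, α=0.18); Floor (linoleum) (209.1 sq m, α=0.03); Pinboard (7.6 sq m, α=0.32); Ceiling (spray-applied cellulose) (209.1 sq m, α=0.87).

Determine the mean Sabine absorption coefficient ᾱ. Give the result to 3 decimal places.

Total surface area S = 658.4 sq m.
Weighted sum Σ Sα = 232.490.
ᾱ = A/S = 0.353.

0.353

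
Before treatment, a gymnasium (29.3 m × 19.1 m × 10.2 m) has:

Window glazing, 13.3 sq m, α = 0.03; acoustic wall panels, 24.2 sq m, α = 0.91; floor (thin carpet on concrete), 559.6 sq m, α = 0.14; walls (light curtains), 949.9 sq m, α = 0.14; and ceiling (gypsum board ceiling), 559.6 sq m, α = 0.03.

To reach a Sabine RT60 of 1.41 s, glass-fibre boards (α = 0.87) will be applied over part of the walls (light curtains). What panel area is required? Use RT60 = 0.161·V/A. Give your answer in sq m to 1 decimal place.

A₁ = Σ Sᵢαᵢ = 13.3*0.03 + 24.2*0.91 + 559.6*0.14 + 949.9*0.14 + 559.6*0.03 = 250.539 sabins.
V = 5708.226 m³. Target absorption A₂ = 0.161 × 5708.226 / 1.41 = 651.790 sabins.
ΔA needed = 651.790 − 250.539 = 401.251 sabins.
Net gain per sq m: Δα = 0.87 − 0.14 = 0.73.
Panel area = 401.251 / 0.73 = 549.7 sq m.

549.7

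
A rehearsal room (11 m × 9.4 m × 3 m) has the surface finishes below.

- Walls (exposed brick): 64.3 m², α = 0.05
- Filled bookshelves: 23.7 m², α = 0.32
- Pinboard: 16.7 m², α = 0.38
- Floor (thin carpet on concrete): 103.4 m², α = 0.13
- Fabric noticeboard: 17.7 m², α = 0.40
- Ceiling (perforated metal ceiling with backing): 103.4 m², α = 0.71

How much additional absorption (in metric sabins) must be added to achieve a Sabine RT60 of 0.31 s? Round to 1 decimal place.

A₁ = Σ Sᵢαᵢ = 64.3×0.05 + 23.7×0.32 + 16.7×0.38 + 103.4×0.13 + 17.7×0.40 + 103.4×0.71 = 111.081 sabins.
Target A₂ = 0.161·310.2/0.31 = 161.104 sabins (V = 310.2 m³).
ΔA = A₂ − A₁ = 161.104 − 111.081 = 50.0 sabins.

50.0 sabins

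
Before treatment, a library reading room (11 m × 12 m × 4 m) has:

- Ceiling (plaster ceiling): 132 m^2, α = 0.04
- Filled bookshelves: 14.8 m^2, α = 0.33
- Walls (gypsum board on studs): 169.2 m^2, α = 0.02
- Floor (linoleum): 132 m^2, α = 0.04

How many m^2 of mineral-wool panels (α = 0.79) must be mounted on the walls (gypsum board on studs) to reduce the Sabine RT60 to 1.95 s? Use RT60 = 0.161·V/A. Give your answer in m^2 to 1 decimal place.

32.2

Equivalent absorption area: A₁ = 132·0.04 + 14.8·0.33 + 169.2·0.02 + 132·0.04 = 18.828 m^2.
V = 528 m³. Target absorption A₂ = 0.161 × 528 / 1.95 = 43.594 sabins.
Absorption to add: 43.594 − 18.828 = 24.766 sabins.
Net gain per m^2: Δα = 0.79 − 0.02 = 0.77.
Area = ΔA/Δα = 24.766/0.77 = 32.2 m^2.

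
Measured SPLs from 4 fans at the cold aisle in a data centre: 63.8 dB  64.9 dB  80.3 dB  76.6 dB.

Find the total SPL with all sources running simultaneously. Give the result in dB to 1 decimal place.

82.0 dB

Σ 10^(Lᵢ/10) = 1.583e+08.
Combined level = 10 log₁₀(1.583e+08) = 82.0 dB.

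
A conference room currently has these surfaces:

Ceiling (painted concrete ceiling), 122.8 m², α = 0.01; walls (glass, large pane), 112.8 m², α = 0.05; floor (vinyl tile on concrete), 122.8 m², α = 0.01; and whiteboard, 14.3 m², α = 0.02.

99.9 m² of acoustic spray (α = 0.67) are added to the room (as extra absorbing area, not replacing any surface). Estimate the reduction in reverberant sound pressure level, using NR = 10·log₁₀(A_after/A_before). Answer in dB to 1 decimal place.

9.5 dB

Summing Sᵢαᵢ: 1.228 + 5.640 + 1.228 + 0.286 → A_before = 8.382 sabins.
Treatment contributes 99.9·0.67 = 66.933 sabins.
A_after = 8.382 + 66.933 = 75.315 sabins.
Reduction = 10 log₁₀(A_after/A_before) = 10 log₁₀(8.9853) = 9.5 dB.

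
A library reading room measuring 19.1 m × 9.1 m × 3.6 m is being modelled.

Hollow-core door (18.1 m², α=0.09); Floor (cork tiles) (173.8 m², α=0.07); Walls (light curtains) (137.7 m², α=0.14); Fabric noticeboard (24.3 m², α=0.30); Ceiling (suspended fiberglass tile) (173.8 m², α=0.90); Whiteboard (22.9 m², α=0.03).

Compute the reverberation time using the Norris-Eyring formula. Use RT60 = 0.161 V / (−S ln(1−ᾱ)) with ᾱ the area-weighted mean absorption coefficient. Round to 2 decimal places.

Total surface area S = 18.1 + 173.8 + 137.7 + 24.3 + 173.8 + 22.9 = 550.6 m².
Σ(Sᵢαᵢ) = 18.1×0.09 + 173.8×0.07 + 137.7×0.14 + 24.3×0.30 + 173.8×0.90 + 22.9×0.03 = 197.470.
ᾱ = 197.470 / 550.6 = 0.3586.
−S·ln(1−ᾱ) = −550.6 × ln(1 − 0.3586) = 244.523.
V = 19.1 × 9.1 × 3.6 = 625.716 m³.
RT60 = 0.161 × 625.716 / 244.523 = 0.41 s.

0.41 sec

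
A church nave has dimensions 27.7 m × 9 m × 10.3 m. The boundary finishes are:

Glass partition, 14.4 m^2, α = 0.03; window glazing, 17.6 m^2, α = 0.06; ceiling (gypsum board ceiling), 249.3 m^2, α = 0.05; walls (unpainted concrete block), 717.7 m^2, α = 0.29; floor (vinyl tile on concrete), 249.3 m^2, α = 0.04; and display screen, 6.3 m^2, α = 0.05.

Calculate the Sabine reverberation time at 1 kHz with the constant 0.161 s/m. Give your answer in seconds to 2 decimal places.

Equivalent absorption area: A = 14.4·0.03 + 17.6·0.06 + 249.3·0.05 + 717.7·0.29 + 249.3·0.04 + 6.3·0.05 = 232.373 m^2.
Volume V = 27.7 × 9 × 10.3 = 2567.79 m³.
RT60 = 0.161 · V / A = 0.161 × 2567.79 / 232.373 = 1.78 s.

1.78 s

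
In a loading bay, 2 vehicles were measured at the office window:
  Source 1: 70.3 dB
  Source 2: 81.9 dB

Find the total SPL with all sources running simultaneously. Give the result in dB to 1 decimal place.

82.2 dB

Σ 10^(Lᵢ/10) = 1.656e+08.
Back to dB: 10·log₁₀ Σ = 82.2 dB.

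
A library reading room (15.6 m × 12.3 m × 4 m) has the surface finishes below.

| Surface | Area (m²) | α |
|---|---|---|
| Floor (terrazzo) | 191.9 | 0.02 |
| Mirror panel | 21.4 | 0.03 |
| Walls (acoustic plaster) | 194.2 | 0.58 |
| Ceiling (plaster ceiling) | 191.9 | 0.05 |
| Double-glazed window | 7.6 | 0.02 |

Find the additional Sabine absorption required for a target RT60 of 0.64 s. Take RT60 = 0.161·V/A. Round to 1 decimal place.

Summing Sᵢαᵢ: 3.838 + 0.642 + 112.636 + 9.595 + 0.152 → A₁ = 126.863 sabins.
Target A₂ = 0.161·767.52/0.64 = 193.079 sabins (V = 767.52 m³).
Additional absorption ΔA = 193.079 − 126.863 = 66.2 sabins.

66.2 sabins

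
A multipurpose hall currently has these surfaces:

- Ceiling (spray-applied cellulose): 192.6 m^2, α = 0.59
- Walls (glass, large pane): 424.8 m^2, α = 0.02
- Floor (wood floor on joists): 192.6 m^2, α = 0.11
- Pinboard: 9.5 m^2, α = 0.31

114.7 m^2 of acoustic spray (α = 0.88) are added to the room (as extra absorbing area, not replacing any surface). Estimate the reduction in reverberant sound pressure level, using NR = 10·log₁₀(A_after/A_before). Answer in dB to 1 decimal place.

2.3 dB

Total absorption A_before = 192.6*0.59 + 424.8*0.02 + 192.6*0.11 + 9.5*0.31
  = 113.634 + 8.496 + 21.186 + 2.945 = 146.261 m^2 sabins.
Treatment contributes 114.7·0.88 = 100.936 sabins.
A_after = 146.261 + 100.936 = 247.197 sabins.
NR = 10·log₁₀(247.197/146.261) = 2.3 dB.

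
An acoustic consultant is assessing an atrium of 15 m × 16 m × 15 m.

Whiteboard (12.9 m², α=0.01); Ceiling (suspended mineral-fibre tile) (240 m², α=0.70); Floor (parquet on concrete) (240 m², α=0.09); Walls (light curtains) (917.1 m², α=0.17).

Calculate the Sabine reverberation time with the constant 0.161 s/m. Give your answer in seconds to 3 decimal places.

Total absorption A = 12.9*0.01 + 240*0.70 + 240*0.09 + 917.1*0.17
  = 0.129 + 168.000 + 21.600 + 155.907 = 345.636 m² sabins.
Volume V = 15 × 16 × 15 = 3600 m³.
RT60 = 0.161 · V / A = 0.161 × 3600 / 345.636 = 1.677 s.

1.677 s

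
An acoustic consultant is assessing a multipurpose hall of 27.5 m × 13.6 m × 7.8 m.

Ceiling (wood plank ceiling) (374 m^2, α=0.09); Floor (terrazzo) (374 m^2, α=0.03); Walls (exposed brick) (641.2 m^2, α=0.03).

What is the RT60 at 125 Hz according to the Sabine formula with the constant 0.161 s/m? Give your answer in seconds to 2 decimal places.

7.33 sec

Equivalent absorption area: A = 374*0.09 + 374*0.03 + 641.2*0.03 = 64.116 m^2.
Room volume: 2917.2 m³.
RT60 = 0.161 · V / A = 0.161 × 2917.2 / 64.116 = 7.33 s.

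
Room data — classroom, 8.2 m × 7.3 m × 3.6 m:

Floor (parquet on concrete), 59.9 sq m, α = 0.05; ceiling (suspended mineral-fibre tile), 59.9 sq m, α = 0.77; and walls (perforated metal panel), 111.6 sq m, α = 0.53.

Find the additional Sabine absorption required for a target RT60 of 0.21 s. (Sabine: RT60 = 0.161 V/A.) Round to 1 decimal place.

56.9 sabins

A₁ = Σ Sᵢαᵢ = 59.9*0.05 + 59.9*0.77 + 111.6*0.53 = 108.266 sabins.
V = 215.496 m³. Required absorption A₂ = 0.161 × 215.496 / 0.21 = 165.214 sabins.
Additional absorption ΔA = 165.214 − 108.266 = 56.9 sabins.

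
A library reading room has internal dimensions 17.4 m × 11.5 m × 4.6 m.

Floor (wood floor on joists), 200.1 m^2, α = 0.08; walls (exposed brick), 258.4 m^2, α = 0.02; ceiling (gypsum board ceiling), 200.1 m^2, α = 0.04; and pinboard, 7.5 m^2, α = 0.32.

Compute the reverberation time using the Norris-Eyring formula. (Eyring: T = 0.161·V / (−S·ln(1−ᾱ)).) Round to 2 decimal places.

4.58 s

Total surface area S = 200.1 + 258.4 + 200.1 + 7.5 = 666.1 m^2.
Absorption A = 200.1·0.08 + 258.4·0.02 + 200.1·0.04 + 7.5·0.32 = 31.580 sabins.
Mean coefficient ᾱ = A/S = 0.0474.
−S·ln(1−ᾱ) = −666.1 × ln(1 − 0.0474) = 32.346.
V = 17.4 × 11.5 × 4.6 = 920.46 m³.
T = 0.161·V/[−S·ln(1−ᾱ)] = 0.161·920.46/32.346 = 4.58 s.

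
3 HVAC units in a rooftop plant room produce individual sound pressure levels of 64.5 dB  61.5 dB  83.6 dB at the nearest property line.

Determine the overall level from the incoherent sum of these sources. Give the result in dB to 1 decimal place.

83.7 dB

Converting to relative power and adding: 10^(64.5/10) + 10^(61.5/10) + 10^(83.6/10) = 2.333e+08.
L_total = 10·log₁₀(2.333e+08) = 83.7 dB.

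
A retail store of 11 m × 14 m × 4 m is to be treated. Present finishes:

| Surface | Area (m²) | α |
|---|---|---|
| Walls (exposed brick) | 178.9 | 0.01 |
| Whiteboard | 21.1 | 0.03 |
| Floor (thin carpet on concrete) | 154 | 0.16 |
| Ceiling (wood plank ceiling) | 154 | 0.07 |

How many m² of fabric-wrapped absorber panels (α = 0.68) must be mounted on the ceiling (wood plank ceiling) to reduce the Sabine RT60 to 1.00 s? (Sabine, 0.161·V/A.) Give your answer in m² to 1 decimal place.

100.5

Summing Sᵢαᵢ: 1.789 + 0.633 + 24.640 + 10.780 → A₁ = 37.842 sabins.
V = 616 m³. Target absorption A₂ = 0.161 × 616 / 1.00 = 99.176 sabins.
Absorption to add: 99.176 − 37.842 = 61.334 sabins.
Each m² of panel replacing the ceiling (wood plank ceiling) adds (0.68 − 0.07) = 0.61 sabins.
Area = ΔA/Δα = 61.334/0.61 = 100.5 m².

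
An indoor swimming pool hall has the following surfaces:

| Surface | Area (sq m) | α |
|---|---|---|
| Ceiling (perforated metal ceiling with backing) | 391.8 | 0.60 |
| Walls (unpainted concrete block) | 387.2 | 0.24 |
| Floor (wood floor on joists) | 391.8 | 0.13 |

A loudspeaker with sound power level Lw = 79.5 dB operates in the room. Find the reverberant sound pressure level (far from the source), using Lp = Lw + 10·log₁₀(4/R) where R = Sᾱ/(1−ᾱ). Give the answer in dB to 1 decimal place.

Σ(Sᵢαᵢ) = 391.8×0.60 + 387.2×0.24 + 391.8×0.13 = 378.942; total area S = 1170.8 sq m.
ᾱ = 378.942/1170.8 = 0.3237; R = Sᾱ/(1−ᾱ) = 378.942/(1−0.3237) = 560.316 sq m.
Lp = Lw + 10 log₁₀(4/R) = 79.5 -21.46 = 58.0 dB.

58.0 dB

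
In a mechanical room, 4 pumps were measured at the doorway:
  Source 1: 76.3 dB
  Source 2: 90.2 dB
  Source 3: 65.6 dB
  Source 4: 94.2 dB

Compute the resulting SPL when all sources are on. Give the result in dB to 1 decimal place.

95.7 dB

Sum in the linear (power) domain: Σ 10^(Lᵢ/10) = 10^(76.3/10) + 10^(90.2/10) + 10^(65.6/10) + 10^(94.2/10) = 3.724e+09.
L_total = 10·log₁₀(3.724e+09) = 95.7 dB.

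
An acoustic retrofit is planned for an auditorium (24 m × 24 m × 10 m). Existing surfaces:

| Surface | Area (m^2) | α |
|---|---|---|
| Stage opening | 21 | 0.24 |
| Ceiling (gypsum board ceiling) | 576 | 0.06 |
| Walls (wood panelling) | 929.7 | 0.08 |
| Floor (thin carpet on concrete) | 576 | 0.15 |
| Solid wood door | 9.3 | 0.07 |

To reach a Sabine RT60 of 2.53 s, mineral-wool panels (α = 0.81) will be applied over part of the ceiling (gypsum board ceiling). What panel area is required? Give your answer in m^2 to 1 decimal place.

220.7

Total absorption A₁ = 21×0.24 + 576×0.06 + 929.7×0.08 + 576×0.15 + 9.3×0.07
  = 5.040 + 34.560 + 74.376 + 86.400 + 0.651 = 201.027 m^2 sabins.
Required A₂ = 0.161·5760/2.53 = 366.545 sabins.
ΔA needed = 366.545 − 201.027 = 165.518 sabins.
Net gain per m^2: Δα = 0.81 − 0.06 = 0.75.
Area = ΔA/Δα = 165.518/0.75 = 220.7 m^2.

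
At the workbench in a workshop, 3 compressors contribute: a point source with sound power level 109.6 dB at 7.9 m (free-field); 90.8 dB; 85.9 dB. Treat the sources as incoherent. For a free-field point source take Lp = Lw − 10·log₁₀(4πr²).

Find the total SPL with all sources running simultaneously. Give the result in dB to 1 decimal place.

92.3 dB

Source at 7.9 m: Lp = 109.6 − 10·log₁₀(4π·7.9²) = 109.6 − 10·log₁₀(784.267) = 80.7 dB.
Σ 10^(Lᵢ/10) = 1.709e+09.
L_total = 10·log₁₀(1.709e+09) = 92.3 dB.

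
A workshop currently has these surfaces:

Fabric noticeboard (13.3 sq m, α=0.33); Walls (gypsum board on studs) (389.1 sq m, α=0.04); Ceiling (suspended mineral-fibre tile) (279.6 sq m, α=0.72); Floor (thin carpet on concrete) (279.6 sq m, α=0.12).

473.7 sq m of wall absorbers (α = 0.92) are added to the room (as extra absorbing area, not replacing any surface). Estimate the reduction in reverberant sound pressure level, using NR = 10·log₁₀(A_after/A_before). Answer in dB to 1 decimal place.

4.3 dB

Total absorption A_before = 13.3·0.33 + 389.1·0.04 + 279.6·0.72 + 279.6·0.12
  = 4.389 + 15.564 + 201.312 + 33.552 = 254.817 sq m sabins.
Added absorption = 473.7 × 0.92 = 435.804 sabins.
A_after = 254.817 + 435.804 = 690.621 sabins.
NR = 10·log₁₀(690.621/254.817) = 4.3 dB.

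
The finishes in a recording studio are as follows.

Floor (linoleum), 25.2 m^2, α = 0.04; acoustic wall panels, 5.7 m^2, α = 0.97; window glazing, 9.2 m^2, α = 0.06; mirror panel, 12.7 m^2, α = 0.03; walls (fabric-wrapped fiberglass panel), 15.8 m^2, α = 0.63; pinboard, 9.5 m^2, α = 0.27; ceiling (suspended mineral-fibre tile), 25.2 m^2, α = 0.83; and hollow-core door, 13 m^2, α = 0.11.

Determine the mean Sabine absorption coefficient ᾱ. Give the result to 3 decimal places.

0.364

Total surface area S = 116.3 m^2.
Σ(Sᵢαᵢ) = 25.2·0.04 + 5.7·0.97 + 9.2·0.06 + 12.7·0.03 + 15.8·0.63 + 9.5·0.27 + 25.2·0.83 + 13·0.11 = 42.335.
ᾱ = A/S = 0.364.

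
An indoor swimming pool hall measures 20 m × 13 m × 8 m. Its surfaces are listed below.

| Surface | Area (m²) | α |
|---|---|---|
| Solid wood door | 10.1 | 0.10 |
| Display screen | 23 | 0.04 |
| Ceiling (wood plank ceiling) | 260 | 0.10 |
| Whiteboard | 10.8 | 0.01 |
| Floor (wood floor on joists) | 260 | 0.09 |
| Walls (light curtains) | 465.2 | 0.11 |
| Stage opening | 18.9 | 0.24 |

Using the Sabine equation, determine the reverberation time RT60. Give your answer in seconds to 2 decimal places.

Summing Sᵢαᵢ: 1.010 + 0.920 + 26.000 + 0.108 + 23.400 + 51.172 + 4.536 → A = 107.146 sabins.
Volume V = 20 × 13 × 8 = 2080 m³.
RT60 = 0.161 · V / A = 0.161 × 2080 / 107.146 = 3.13 s.

3.13 s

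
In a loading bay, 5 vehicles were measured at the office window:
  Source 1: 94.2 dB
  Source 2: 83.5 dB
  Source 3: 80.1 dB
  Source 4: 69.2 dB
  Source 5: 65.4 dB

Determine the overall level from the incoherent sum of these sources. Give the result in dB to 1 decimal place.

94.7 dB

Σ 10^(Lᵢ/10) = 2.968e+09.
Combined level = 10 log₁₀(2.968e+09) = 94.7 dB.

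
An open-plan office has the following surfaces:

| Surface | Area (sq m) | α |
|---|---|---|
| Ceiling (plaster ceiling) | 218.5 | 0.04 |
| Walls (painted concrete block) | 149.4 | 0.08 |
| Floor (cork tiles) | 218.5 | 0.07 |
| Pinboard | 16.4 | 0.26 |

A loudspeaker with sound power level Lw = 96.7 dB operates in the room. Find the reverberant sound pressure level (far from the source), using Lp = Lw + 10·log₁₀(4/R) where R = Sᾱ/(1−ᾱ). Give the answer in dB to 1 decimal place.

A = 40.251 sabins; S = 602.8 sq m.
ᾱ = 40.251/602.8 = 0.0668; R = Sᾱ/(1−ᾱ) = 40.251/(1−0.0668) = 43.132 sq m.
Lp = Lw + 10 log₁₀(4/R) = 96.7 -10.33 = 86.4 dB.

86.4 dB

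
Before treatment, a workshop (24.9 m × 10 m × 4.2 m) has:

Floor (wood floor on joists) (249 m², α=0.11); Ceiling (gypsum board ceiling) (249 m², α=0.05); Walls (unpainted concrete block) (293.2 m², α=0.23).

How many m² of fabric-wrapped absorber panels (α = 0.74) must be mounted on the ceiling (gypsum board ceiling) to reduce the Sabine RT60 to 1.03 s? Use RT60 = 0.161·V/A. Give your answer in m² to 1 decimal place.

81.4

A₁ = Σ Sᵢαᵢ = 249*0.11 + 249*0.05 + 293.2*0.23 = 107.276 sabins.
V = 1045.8 m³. Target absorption A₂ = 0.161 × 1045.8 / 1.03 = 163.470 sabins.
ΔA needed = 163.470 − 107.276 = 56.194 sabins.
Net gain per m²: Δα = 0.74 − 0.05 = 0.69.
Area = ΔA/Δα = 56.194/0.69 = 81.4 m².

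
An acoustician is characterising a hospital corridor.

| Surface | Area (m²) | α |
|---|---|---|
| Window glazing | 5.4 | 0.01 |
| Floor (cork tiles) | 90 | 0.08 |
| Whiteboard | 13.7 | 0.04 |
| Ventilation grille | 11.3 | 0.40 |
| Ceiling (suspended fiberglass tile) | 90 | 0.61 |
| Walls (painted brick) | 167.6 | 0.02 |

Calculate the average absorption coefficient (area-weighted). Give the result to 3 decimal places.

Total surface area S = 378.0 m².
A = 5.4·0.01 + 90·0.08 + 13.7·0.04 + 11.3·0.40 + 90·0.61 + 167.6·0.02 = 70.574 sabins.
ᾱ = 70.574 / 378.0 = 0.187.

0.187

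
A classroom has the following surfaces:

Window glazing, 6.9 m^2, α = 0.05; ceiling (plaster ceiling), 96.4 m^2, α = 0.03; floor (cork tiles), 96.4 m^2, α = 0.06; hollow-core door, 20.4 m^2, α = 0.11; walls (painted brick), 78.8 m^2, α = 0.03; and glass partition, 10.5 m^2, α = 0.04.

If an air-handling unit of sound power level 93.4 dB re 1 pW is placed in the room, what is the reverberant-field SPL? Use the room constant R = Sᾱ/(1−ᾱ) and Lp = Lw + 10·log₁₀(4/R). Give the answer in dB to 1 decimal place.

Σ(Sᵢαᵢ) = 6.9·0.05 + 96.4·0.03 + 96.4·0.06 + 20.4·0.11 + 78.8·0.03 + 10.5·0.04 = 14.049; total area S = 309.4 m^2.
ᾱ = 0.0454, so room constant R = A/(1−ᾱ) = 14.717 m^2.
Lp = 93.4 + 10·log₁₀(4/14.717) = 93.4 + (-5.66) = 87.7 dB.

87.7 dB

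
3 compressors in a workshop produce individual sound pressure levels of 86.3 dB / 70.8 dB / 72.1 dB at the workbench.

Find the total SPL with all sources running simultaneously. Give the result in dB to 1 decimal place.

Σ 10^(Lᵢ/10) = 4.548e+08.
L_total = 10·log₁₀(4.548e+08) = 86.6 dB.

86.6 dB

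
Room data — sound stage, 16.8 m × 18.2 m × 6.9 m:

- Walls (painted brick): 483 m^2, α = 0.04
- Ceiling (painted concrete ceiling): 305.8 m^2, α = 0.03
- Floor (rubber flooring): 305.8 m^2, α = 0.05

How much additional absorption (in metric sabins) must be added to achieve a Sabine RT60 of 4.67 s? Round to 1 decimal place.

Total absorption A₁ = 483·0.04 + 305.8·0.03 + 305.8·0.05
  = 19.320 + 9.174 + 15.290 = 43.784 m^2 sabins.
Target A₂ = 0.161·2109.744/4.67 = 72.734 sabins (V = 2109.744 m³).
Additional absorption ΔA = 72.734 − 43.784 = 29.0 sabins.

29.0 sabins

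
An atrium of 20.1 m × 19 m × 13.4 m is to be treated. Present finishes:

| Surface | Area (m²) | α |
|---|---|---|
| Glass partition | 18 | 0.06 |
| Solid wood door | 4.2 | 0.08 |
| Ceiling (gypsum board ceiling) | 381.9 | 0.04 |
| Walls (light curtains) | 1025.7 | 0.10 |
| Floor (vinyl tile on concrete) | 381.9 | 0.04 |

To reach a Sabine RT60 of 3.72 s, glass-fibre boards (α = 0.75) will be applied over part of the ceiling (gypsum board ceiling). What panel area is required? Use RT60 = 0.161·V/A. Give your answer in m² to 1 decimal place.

Total absorption A₁ = 18*0.06 + 4.2*0.08 + 381.9*0.04 + 1025.7*0.10 + 381.9*0.04
  = 1.080 + 0.336 + 15.276 + 102.570 + 15.276 = 134.538 m² sabins.
V = 5117.46 m³. Target absorption A₂ = 0.161 × 5117.46 / 3.72 = 221.481 sabins.
Absorption to add: 221.481 − 134.538 = 86.943 sabins.
Net gain per m²: Δα = 0.75 − 0.04 = 0.71.
Area = ΔA/Δα = 86.943/0.71 = 122.5 m².

122.5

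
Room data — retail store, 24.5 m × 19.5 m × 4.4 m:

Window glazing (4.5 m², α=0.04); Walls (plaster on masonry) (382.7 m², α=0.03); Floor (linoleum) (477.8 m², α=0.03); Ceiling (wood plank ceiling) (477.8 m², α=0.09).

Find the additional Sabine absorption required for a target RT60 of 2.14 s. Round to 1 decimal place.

89.2 sabins

Equivalent absorption area: A₁ = 4.5·0.04 + 382.7·0.03 + 477.8·0.03 + 477.8·0.09 = 68.997 m².
V = 2102.1 m³. Required absorption A₂ = 0.161 × 2102.1 / 2.14 = 158.149 sabins.
Additional absorption ΔA = 158.149 − 68.997 = 89.2 sabins.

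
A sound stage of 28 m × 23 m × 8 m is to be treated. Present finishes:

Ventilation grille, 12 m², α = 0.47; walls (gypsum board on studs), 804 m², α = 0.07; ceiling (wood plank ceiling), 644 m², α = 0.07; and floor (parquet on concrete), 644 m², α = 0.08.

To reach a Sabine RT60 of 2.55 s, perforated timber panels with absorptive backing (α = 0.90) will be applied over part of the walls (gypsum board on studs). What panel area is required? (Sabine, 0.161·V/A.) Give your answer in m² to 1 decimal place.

200.9

Equivalent absorption area: A₁ = 12*0.47 + 804*0.07 + 644*0.07 + 644*0.08 = 158.520 m².
Required A₂ = 0.161·5152/2.55 = 325.283 sabins.
ΔA needed = 325.283 − 158.520 = 166.763 sabins.
Net gain per m²: Δα = 0.90 − 0.07 = 0.83.
Panel area = 166.763 / 0.83 = 200.9 m².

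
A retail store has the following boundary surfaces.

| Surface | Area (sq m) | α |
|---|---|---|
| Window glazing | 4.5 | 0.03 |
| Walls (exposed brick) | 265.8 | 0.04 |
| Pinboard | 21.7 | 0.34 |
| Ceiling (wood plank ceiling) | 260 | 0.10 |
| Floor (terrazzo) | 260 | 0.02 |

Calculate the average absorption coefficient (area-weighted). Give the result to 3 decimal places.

0.061

Total surface area S = 812.0 sq m.
Σ(Sᵢαᵢ) = 4.5*0.03 + 265.8*0.04 + 21.7*0.34 + 260*0.10 + 260*0.02 = 49.345.
ᾱ = A/S = 0.061.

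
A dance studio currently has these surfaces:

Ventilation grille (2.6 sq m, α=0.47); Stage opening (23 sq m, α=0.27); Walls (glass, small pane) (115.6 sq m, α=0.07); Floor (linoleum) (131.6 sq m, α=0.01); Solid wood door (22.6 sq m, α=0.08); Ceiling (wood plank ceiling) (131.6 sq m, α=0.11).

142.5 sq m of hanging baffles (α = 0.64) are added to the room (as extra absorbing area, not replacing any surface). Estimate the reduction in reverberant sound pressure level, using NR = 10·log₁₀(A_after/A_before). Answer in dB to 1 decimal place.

5.7 dB

Total absorption A_before = 2.6*0.47 + 23*0.27 + 115.6*0.07 + 131.6*0.01 + 22.6*0.08 + 131.6*0.11
  = 1.222 + 6.210 + 8.092 + 1.316 + 1.808 + 14.476 = 33.124 sq m sabins.
Added absorption = 142.5 × 0.64 = 91.200 sabins.
A_after = 33.124 + 91.200 = 124.324 sabins.
NR = 10·log₁₀(124.324/33.124) = 5.7 dB.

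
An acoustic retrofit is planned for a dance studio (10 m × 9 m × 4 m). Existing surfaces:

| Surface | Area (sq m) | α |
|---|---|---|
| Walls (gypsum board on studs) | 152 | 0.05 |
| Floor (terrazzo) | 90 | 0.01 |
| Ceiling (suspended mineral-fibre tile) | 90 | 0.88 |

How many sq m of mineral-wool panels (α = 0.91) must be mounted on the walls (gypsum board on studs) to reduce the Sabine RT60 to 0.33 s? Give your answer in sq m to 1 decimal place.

102.3

Summing Sᵢαᵢ: 7.600 + 0.900 + 79.200 → A₁ = 87.700 sabins.
Required A₂ = 0.161·360/0.33 = 175.636 sabins.
ΔA needed = 175.636 − 87.700 = 87.936 sabins.
Each sq m of panel replacing the walls (gypsum board on studs) adds (0.91 − 0.05) = 0.86 sabins.
Area = ΔA/Δα = 87.936/0.86 = 102.3 sq m.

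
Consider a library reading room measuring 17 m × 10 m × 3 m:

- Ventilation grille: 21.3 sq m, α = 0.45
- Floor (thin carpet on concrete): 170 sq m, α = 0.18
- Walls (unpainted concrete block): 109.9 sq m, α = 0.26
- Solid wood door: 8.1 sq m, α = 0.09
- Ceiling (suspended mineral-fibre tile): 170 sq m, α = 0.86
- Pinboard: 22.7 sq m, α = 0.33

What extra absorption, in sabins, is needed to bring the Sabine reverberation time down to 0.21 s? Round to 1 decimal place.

167.8 sabins

Equivalent absorption area: A₁ = 21.3×0.45 + 170×0.18 + 109.9×0.26 + 8.1×0.09 + 170×0.86 + 22.7×0.33 = 223.179 sq m.
Target A₂ = 0.161·510/0.21 = 391.000 sabins (V = 510 m³).
Additional absorption ΔA = 391.000 − 223.179 = 167.8 sabins.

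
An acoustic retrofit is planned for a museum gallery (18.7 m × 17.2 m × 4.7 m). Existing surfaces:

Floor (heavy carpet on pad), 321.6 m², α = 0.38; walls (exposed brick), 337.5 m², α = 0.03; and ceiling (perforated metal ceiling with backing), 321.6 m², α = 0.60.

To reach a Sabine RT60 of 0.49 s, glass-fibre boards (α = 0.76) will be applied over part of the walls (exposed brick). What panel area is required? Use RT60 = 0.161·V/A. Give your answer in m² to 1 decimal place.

234.8

Equivalent absorption area: A₁ = 321.6*0.38 + 337.5*0.03 + 321.6*0.60 = 325.293 m².
Required A₂ = 0.161·1511.708/0.49 = 496.704 sabins.
ΔA needed = 496.704 − 325.293 = 171.411 sabins.
Each m² of panel replacing the walls (exposed brick) adds (0.76 − 0.03) = 0.73 sabins.
Panel area = 171.411 / 0.73 = 234.8 m².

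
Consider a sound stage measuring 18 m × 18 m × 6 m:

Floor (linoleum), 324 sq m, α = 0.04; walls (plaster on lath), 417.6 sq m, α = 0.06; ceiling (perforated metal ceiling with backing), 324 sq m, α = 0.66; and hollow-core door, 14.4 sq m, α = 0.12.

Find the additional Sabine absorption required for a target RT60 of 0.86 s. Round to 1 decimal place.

110.4 sabins

Summing Sᵢαᵢ: 12.960 + 25.056 + 213.840 + 1.728 → A₁ = 253.584 sabins.
For T = 0.86 s, need A₂ = 0.161·V/T = 0.161·1944/0.86 = 363.935 sabins.
Shortfall: 363.935 − 253.584 = 110.4 sabins.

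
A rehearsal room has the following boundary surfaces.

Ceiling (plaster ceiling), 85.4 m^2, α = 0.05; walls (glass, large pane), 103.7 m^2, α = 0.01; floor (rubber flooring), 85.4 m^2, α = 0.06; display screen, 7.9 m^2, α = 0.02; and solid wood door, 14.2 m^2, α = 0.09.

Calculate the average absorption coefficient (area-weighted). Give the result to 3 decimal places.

S = Σ Sᵢ = 85.4 + 103.7 + 85.4 + 7.9 + 14.2 = 296.6 m^2.
A = 85.4*0.05 + 103.7*0.01 + 85.4*0.06 + 7.9*0.02 + 14.2*0.09 = 11.867 sabins.
ᾱ = 11.867 / 296.6 = 0.040.

0.040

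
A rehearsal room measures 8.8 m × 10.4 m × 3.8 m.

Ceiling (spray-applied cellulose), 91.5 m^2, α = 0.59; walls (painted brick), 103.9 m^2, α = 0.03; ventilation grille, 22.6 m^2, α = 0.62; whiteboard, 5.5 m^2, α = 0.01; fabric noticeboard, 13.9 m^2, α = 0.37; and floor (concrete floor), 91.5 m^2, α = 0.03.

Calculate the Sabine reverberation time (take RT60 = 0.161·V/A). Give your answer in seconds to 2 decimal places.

0.71 s

Total absorption A = 91.5·0.59 + 103.9·0.03 + 22.6·0.62 + 5.5·0.01 + 13.9·0.37 + 91.5·0.03
  = 53.985 + 3.117 + 14.012 + 0.055 + 5.143 + 2.745 = 79.057 m^2 sabins.
Room volume: 347.776 m³.
RT60 = 0.161 · V / A = 0.161 × 347.776 / 79.057 = 0.71 s.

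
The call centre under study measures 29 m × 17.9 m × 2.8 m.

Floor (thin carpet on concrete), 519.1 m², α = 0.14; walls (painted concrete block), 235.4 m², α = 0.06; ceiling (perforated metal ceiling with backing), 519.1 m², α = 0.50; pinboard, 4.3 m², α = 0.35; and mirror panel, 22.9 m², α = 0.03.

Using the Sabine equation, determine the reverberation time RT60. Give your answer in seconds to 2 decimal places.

Equivalent absorption area: A = 519.1*0.14 + 235.4*0.06 + 519.1*0.50 + 4.3*0.35 + 22.9*0.03 = 348.540 m².
V = 29·17.9·2.8 = 1453.48 m³.
T = 0.161 V/A = 0.161·1453.48/348.540 = 0.67 s.

0.67 s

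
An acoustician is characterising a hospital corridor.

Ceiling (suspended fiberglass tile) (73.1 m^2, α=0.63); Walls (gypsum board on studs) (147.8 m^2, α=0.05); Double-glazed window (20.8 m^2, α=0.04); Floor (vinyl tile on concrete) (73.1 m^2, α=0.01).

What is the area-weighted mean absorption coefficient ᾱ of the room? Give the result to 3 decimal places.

Total surface area S = 314.8 m^2.
A = 73.1*0.63 + 147.8*0.05 + 20.8*0.04 + 73.1*0.01 = 55.006 sabins.
ᾱ = 55.006 / 314.8 = 0.175.

0.175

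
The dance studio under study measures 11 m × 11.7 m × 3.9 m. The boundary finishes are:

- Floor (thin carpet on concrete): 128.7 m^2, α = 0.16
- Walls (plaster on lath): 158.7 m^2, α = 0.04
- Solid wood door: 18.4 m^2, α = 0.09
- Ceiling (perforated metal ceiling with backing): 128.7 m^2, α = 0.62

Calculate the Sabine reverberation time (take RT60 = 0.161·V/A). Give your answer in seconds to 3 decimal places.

0.746 seconds

Equivalent absorption area: A = 128.7·0.16 + 158.7·0.04 + 18.4·0.09 + 128.7·0.62 = 108.390 m^2.
V = 11·11.7·3.9 = 501.93 m³.
Sabine: RT60 = 0.161 × 501.93 / 108.390 = 0.746 s.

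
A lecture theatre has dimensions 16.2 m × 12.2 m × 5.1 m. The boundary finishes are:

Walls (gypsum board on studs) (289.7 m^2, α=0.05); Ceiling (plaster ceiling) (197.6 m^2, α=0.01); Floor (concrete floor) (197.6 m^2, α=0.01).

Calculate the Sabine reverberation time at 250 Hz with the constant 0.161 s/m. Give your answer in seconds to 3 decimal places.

A = Σ Sᵢαᵢ = 289.7·0.05 + 197.6·0.01 + 197.6·0.01 = 18.437 sabins.
V = 16.2·12.2·5.1 = 1007.964 m³.
RT60 = 0.161 · V / A = 0.161 × 1007.964 / 18.437 = 8.802 s.

8.802 sec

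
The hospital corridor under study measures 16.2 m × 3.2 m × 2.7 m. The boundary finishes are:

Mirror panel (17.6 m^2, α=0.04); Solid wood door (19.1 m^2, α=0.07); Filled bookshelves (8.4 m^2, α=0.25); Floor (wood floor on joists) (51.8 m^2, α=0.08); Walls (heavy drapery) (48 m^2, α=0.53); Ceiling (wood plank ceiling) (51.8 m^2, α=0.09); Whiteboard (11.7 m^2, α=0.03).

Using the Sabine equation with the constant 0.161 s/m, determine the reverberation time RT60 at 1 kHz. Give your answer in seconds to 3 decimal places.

Summing Sᵢαᵢ: 0.704 + 1.337 + 2.100 + 4.144 + 25.440 + 4.662 + 0.351 → A = 38.738 sabins.
V = 16.2·3.2·2.7 = 139.968 m³.
T = 0.161 V/A = 0.161·139.968/38.738 = 0.582 s.

0.582 s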